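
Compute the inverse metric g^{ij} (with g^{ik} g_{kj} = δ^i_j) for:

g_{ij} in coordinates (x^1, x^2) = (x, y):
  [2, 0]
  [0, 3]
The metric is diagonal, so g^{ij} is diagonal with entries 1/g_{ii}: diag(1/2, 1/3).
g^{ij}:
  [1/2, 0]
  [0, 1/3]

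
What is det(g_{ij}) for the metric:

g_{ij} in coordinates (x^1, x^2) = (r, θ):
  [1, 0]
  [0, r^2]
For a 2×2 metric: det(g) = g_{11}·g_{22} - g_{12}·g_{21}
= (1)·(r^2) - (0)·(0)
= r^2 - 0
det(g) = r^2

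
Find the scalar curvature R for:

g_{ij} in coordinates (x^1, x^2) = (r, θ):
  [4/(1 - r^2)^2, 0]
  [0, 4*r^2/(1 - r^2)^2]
Non-zero Christoffel symbols (Γ^k_{ij} = Γ^k_{ji}):
Γ^r_{r r} = 2*r/(1 - r^2)
Γ^r_{θ θ} = (r^3 + r)/(r^2 - 1)
Γ^θ_{r θ} = (-r^2 - 1)/(r^3 - r)
Ricci tensor (R_{ij} = R^k_{ikj}): R_{rr} = -4/(r^2 - 1)^2, R_{rθ} = 0, R_{θθ} = -4*r^2/(r^2 - 1)^2
Inverse metric: g^{rr} = (1 - r^2)^2/4, g^{θθ} = (1 - r^2)^2/(4*r^2)
R = g^{ij} R_{ij} = ((1 - r^2)^2/4)(-4/(r^2 - 1)^2) + ((1 - r^2)^2/(4*r^2))(-4*r^2/(r^2 - 1)^2) = -2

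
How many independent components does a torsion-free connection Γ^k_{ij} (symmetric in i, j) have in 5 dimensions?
Γ^k_{ij} has n choices for the upper index and n(n+1)/2 independent symmetric lower index pairs.
Total = 5 × 5×6/2 = 5 × 15 = 75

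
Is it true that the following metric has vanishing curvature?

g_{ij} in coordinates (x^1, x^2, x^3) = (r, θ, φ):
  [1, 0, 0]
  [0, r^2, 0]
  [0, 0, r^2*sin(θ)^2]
Non-zero Christoffel symbols:
Γ^r_{θ θ} = -r
Γ^r_{φ φ} = -r*sin(θ)^2
Γ^θ_{r θ} = 1/r
Γ^θ_{φ φ} = -sin(2*θ)/2
Γ^φ_{r φ} = 1/r
Γ^φ_{θ φ} = 1/tan(θ)
Ricci tensor: R_{rr} = 0, R_{rθ} = 0, R_{rφ} = 0, R_{θθ} = 0, R_{θφ} = 0, R_{φφ} = 0
All R_{ij} vanish; in 3 dimensions the Riemann tensor is fully determined by the Ricci tensor, so R^i_{jkl} = 0: the metric is flat (curvilinear coordinates on flat space).
Yes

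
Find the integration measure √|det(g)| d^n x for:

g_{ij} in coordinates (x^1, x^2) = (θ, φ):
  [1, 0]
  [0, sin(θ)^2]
det(g) = sin(θ)^2
√|det(g)| = sin(θ) (taking 0 < θ < π so that |sin(θ)| = sin(θ))
Volume element: dV = sin(θ) dθ dφ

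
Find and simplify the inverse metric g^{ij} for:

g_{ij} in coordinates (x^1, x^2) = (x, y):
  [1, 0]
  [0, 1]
The metric is diagonal, so g^{ij} is diagonal with entries 1/g_{ii}: diag(1, 1).
g^{ij}:
  [1, 0]
  [0, 1]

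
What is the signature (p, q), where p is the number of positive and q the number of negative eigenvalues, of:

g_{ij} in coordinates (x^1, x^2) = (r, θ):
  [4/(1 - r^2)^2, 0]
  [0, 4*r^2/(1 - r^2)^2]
The metric is diagonal, so its eigenvalues are the diagonal entries: 4/(1 - r^2)^2, 4*r^2/(1 - r^2)^2 (at a generic point, where coordinate-dependent entries are positive).
2 positive, 0 negative.
(2, 0) - Riemannian (positive definite)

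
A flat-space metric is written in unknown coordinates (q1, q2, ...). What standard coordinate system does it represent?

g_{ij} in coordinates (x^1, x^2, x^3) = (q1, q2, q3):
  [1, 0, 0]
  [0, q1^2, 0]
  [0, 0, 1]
The line element ds^2 = dq1^2 + q1^2 dq2^2 + dq3^2 is dr^2 + r^2 dθ^2 + dz^2 with q1 = r, q2 = θ, q3 = z.
cylindrical coordinates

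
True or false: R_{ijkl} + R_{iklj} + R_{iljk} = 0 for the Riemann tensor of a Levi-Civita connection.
This is the first (algebraic) Bianchi identity.
True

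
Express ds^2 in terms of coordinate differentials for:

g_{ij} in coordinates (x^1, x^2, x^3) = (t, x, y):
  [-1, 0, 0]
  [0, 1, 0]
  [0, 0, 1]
ds^2 = g_{ij} dx^i dx^j; only the non-zero components contribute.
ds^2 = -dt^2 + dx^2 + dy^2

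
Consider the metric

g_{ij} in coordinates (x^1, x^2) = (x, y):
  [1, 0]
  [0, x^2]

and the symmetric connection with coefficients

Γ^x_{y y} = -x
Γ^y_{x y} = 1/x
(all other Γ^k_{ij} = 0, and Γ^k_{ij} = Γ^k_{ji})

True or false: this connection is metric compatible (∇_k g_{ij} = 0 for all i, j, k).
Using ∇_k g_{ij} = ∂_k g_{ij} - Γ^m_{ki} g_{mj} - Γ^m_{kj} g_{im}:
e.g. ∇_x g_{yy} = (2*x) - (x) - (x) = 0
Every component ∇_k g_{ij} vanishes: the connection is metric compatible.
True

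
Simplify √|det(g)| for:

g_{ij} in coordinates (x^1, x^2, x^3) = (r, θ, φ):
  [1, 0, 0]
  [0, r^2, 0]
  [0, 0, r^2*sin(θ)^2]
det(g) = r^4*sin(θ)^2
√|det(g)| = r^2*sin(θ) (taking 0 < θ < π so that |sin(θ)| = sin(θ))
Volume element: dV = r^2*sin(θ) dr dθ dφ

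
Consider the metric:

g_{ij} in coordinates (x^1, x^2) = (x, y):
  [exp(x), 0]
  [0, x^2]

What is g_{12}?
With x^1 = x, x^2 = y, g_{12} = g_{xy} is the row-1, column-2 entry of the matrix.
g_{12} = 0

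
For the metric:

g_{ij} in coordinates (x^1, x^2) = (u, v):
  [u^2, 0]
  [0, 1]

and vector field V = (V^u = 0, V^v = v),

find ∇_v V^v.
Non-zero Christoffel symbols:
Γ^u_{u u} = 1/u
∇_v V^v = ∂_v V^v + Γ^v_{v j} V^j
  = (1) + (0)(0) + (0)(v)
  = 1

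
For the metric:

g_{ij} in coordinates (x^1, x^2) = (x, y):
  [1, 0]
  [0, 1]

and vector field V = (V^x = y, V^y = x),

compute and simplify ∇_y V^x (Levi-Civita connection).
All Christoffel symbols are zero.
∇_y V^x = ∂_y V^x + Γ^x_{y j} V^j
  = (1) + (0)(y) + (0)(x)
  = 1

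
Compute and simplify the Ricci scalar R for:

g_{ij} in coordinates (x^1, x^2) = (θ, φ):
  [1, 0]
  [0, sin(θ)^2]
Non-zero Christoffel symbols (Γ^k_{ij} = Γ^k_{ji}):
Γ^θ_{φ φ} = -sin(2*θ)/2
Γ^φ_{θ φ} = 1/tan(θ)
Ricci tensor (R_{ij} = R^k_{ikj}): R_{θθ} = 1, R_{θφ} = 0, R_{φφ} = sin(θ)^2
Inverse metric: g^{θθ} = 1, g^{φφ} = 1/sin(θ)^2
R = g^{ij} R_{ij} = (1)(1) + (1/sin(θ)^2)(sin(θ)^2) = 2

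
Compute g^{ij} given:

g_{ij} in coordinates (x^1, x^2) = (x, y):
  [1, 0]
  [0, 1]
The metric is diagonal, so g^{ij} is diagonal with entries 1/g_{ii}: diag(1, 1).
g^{ij}:
  [1, 0]
  [0, 1]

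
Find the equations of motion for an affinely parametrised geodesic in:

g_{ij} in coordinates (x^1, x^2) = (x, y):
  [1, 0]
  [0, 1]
Geodesic equation: d^2x^k/dλ^2 + Γ^k_{ij} (dx^i/dλ)(dx^j/dλ) = 0.
All Christoffel symbols vanish, so the geodesics are straight lines:
d^2x/dλ^2 = 0
d^2y/dλ^2 = 0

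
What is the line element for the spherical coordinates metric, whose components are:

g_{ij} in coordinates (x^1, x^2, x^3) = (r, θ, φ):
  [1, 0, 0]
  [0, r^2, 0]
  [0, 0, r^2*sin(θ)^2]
ds^2 = g_{ij} dx^i dx^j; only the non-zero components contribute.
ds^2 = dr^2 + r^2 dθ^2 + r^2*sin(θ)^2 dφ^2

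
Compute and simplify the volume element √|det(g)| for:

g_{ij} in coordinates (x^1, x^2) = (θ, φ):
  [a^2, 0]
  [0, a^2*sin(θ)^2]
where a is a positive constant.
det(g) = a^4*sin(θ)^2
√|det(g)| = a^2*sin(θ) (taking 0 < θ < π so that |sin(θ)| = sin(θ))
Volume element: dV = a^2*sin(θ) dθ dφ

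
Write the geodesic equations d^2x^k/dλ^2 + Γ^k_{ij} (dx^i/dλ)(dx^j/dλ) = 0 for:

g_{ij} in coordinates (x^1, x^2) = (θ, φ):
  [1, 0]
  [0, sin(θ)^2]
Geodesic equation: d^2x^k/dλ^2 + Γ^k_{ij} (dx^i/dλ)(dx^j/dλ) = 0.
Non-zero Christoffel symbols:
Γ^θ_{φ φ} = -sin(2*θ)/2
Γ^φ_{θ φ} = 1/tan(θ)
Substituting (the symmetric pair Γ^k_{ij}, Γ^k_{ji} combines into a factor 2):
d^2θ/dλ^2 - (sin(2*θ)/2) (dφ/dλ)^2 = 0
d^2φ/dλ^2 + (2/tan(θ)) (dθ/dλ)(dφ/dλ) = 0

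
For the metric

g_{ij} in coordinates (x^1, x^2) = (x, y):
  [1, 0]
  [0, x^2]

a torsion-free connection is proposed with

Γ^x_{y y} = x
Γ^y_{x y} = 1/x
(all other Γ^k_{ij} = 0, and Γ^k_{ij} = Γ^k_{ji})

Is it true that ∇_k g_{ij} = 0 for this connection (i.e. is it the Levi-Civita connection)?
Using ∇_k g_{ij} = ∂_k g_{ij} - Γ^m_{ki} g_{mj} - Γ^m_{kj} g_{im}:
∇_y g_{xy} = (0) - (x) - (x) = -2*x ≠ 0
So the connection is not metric compatible (it is not the Levi-Civita connection).
No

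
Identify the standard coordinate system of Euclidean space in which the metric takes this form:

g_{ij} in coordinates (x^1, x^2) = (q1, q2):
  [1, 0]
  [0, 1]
All components are constant and the metric is the identity, i.e. orthonormal rectilinear coordinates.
Cartesian (2D) coordinates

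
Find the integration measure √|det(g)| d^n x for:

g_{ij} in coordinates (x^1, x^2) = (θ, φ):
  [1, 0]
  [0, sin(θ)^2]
det(g) = sin(θ)^2
√|det(g)| = sin(θ) (taking 0 < θ < π so that |sin(θ)| = sin(θ))
Volume element: dV = sin(θ) dθ dφ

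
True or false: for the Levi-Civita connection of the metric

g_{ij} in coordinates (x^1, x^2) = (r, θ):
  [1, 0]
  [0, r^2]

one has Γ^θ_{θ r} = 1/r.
Γ^θ_{θ r} = (1/2) g^{θθ} (∂_θ g_{θr} + ∂_r g_{θθ} - ∂_θ g_{θr}) = (1/2)(1/r^2)((0) + (2*r) - (0)) = 1/r
This equals the proposed value 1/r.
True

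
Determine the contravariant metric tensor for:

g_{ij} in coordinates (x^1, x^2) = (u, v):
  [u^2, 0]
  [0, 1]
The metric is diagonal, so g^{ij} is diagonal with entries 1/g_{ii}: diag(1/(u^2), 1).
g^{ij}:
  [1/u^2, 0]
  [0, 1]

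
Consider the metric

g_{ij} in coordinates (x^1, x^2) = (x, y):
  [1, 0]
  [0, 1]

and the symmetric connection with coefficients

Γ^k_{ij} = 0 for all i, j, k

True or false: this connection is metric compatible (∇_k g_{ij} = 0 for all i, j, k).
Using ∇_k g_{ij} = ∂_k g_{ij} - Γ^m_{ki} g_{mj} - Γ^m_{kj} g_{im}:
e.g. ∇_x g_{xx} = (0) - (0) - (0) = 0
Every component ∇_k g_{ij} vanishes: the connection is metric compatible.
True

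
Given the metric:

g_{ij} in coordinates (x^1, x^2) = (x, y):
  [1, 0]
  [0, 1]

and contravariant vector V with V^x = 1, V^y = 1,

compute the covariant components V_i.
V_i = g_{ij} V^j:
V_x = (1)(1) + (0)(1) = 1
V_y = (0)(1) + (1)(1) = 1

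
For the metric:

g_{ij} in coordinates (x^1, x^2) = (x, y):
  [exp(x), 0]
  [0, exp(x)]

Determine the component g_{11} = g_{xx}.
With x^1 = x, x^2 = y, g_{11} = g_{xx} is the row-1, column-1 entry of the matrix.
g_{11} = exp(x)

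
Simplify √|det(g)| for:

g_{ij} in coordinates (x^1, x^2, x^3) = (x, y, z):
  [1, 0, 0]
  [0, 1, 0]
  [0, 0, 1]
det(g) = 1
√|det(g)| = 1
Volume element: dV = 1 dx dy dz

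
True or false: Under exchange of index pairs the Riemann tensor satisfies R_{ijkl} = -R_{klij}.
The pair-exchange symmetry has a plus sign: R_{ijkl} = +R_{klij}.
False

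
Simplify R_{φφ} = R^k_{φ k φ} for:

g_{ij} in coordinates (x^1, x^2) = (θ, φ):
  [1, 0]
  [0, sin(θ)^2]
Non-zero Christoffel symbols (Γ^k_{ij} = Γ^k_{ji}):
Γ^θ_{φ φ} = -sin(2*θ)/2
Γ^φ_{θ φ} = 1/tan(θ)
R^θ_{φ θ φ} = ∂_θ Γ^θ_{φ φ} - ∂_φ Γ^θ_{φ θ} + Γ^θ_{θ m} Γ^m_{φ φ} - Γ^θ_{φ m} Γ^m_{φ θ}
  = (-cos(2*θ)) - (0) + (0) - (-cos(θ)^2) = sin(θ)^2
R^φ_{φ φ φ} = 0 (a repeated index in an antisymmetric pair)
R_{φφ} = R^θ_{φ θ φ} + R^φ_{φ φ φ} = (sin(θ)^2) + (0) = sin(θ)^2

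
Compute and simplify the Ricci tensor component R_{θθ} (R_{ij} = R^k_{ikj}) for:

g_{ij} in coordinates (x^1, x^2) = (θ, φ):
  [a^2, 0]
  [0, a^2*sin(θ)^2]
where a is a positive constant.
Non-zero Christoffel symbols (Γ^k_{ij} = Γ^k_{ji}):
Γ^θ_{φ φ} = -sin(2*θ)/2
Γ^φ_{θ φ} = 1/tan(θ)
R^θ_{θ θ θ} = 0 (a repeated index in an antisymmetric pair)
R^φ_{θ φ θ} = ∂_φ Γ^φ_{θ θ} - ∂_θ Γ^φ_{θ φ} + Γ^φ_{φ m} Γ^m_{θ θ} - Γ^φ_{θ m} Γ^m_{θ φ}
  = (0) - (-1/sin(θ)^2) + (0) - (1/tan(θ)^2) = 1
R_{θθ} = R^θ_{θ θ θ} + R^φ_{θ φ θ} = (0) + (1) = 1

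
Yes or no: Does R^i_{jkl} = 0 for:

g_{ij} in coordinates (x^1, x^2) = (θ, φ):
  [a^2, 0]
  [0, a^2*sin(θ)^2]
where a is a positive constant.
Non-zero Christoffel symbols:
Γ^θ_{φ φ} = -sin(2*θ)/2
Γ^φ_{θ φ} = 1/tan(θ)
Ricci tensor: R_{θθ} = 1, R_{θφ} = 0, R_{φφ} = sin(θ)^2
The Ricci tensor is non-zero, so the Riemann tensor is non-zero: not flat.
No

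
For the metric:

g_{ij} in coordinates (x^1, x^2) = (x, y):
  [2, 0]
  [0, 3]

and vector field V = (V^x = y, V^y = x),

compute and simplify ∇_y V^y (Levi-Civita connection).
All Christoffel symbols are zero.
∇_y V^y = ∂_y V^y + Γ^y_{y j} V^j
  = (0) + (0)(y) + (0)(x)
  = 0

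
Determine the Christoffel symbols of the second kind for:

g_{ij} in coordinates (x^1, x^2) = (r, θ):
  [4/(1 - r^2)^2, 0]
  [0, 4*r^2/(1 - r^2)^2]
Using Γ^k_{ij} = (1/2) g^{km} (∂_i g_{mj} + ∂_j g_{mi} - ∂_m g_{ij}); the metric is diagonal, so only the m = k term contributes.
Non-zero symbols (using the symmetry Γ^k_{ij} = Γ^k_{ji}):
Γ^r_{r r} = (1/2) g^{rr} (∂_r g_{rr} + ∂_r g_{rr} - ∂_r g_{rr}) = (1/2)((1 - r^2)^2/4)((16*r/(1 - r^2)^3) + (16*r/(1 - r^2)^3) - (16*r/(1 - r^2)^3)) = 2*r/(1 - r^2)
Γ^r_{θ θ} = (1/2) g^{rr} (∂_θ g_{rθ} + ∂_θ g_{rθ} - ∂_r g_{θθ}) = (1/2)((1 - r^2)^2/4)((0) + (0) - (-8*(r^3 + r)/(r^2 - 1)^3)) = (r^3 + r)/(r^2 - 1)
Γ^θ_{r θ} = (1/2) g^{θθ} (∂_r g_{θθ} + ∂_θ g_{θr} - ∂_θ g_{rθ}) = (1/2)((1 - r^2)^2/(4*r^2))((-8*(r^3 + r)/(r^2 - 1)^3) + (0) - (0)) = (-r^2 - 1)/(r^3 - r)
All other Christoffel symbols are zero.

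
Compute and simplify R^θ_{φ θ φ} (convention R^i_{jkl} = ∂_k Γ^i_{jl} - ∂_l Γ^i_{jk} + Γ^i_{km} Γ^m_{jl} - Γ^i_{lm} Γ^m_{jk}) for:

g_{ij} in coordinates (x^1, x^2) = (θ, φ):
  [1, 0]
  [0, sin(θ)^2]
Non-zero Christoffel symbols (Γ^k_{ij} = Γ^k_{ji}):
Γ^θ_{φ φ} = -sin(2*θ)/2
Γ^φ_{θ φ} = 1/tan(θ)
R^θ_{φ θ φ} = ∂_θ Γ^θ_{φ φ} - ∂_φ Γ^θ_{φ θ} + Γ^θ_{θ m} Γ^m_{φ φ} - Γ^θ_{φ m} Γ^m_{φ θ}
  = (-cos(2*θ)) - (0) + (0) - (-cos(θ)^2) = sin(θ)^2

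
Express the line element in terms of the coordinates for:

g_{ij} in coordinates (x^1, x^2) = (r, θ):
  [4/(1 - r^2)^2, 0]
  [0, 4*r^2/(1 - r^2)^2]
ds^2 = g_{ij} dx^i dx^j; only the non-zero components contribute.
ds^2 = (4/(1 - r^2)^2) dr^2 + (4*r^2/(1 - r^2)^2) dθ^2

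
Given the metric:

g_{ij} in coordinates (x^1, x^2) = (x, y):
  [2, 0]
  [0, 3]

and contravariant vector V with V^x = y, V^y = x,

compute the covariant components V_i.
V_i = g_{ij} V^j:
V_x = (2)(y) + (0)(x) = 2*y
V_y = (0)(y) + (3)(x) = 3*x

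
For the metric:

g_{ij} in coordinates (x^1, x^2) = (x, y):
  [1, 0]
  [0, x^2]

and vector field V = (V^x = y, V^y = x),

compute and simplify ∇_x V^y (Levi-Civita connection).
Non-zero Christoffel symbols:
Γ^x_{y y} = -x
Γ^y_{x y} = 1/x
∇_x V^y = ∂_x V^y + Γ^y_{x j} V^j
  = (1) + (0)(y) + (1/x)(x)
  = 2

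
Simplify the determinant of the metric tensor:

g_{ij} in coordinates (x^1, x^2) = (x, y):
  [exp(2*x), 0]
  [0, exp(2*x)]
For a 2×2 metric: det(g) = g_{11}·g_{22} - g_{12}·g_{21}
= (exp(2*x))·(exp(2*x)) - (0)·(0)
= exp(4*x) - 0
det(g) = exp(4*x)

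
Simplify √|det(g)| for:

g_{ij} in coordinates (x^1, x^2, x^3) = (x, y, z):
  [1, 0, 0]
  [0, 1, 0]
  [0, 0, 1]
det(g) = 1
√|det(g)| = 1
Volume element: dV = 1 dx dy dz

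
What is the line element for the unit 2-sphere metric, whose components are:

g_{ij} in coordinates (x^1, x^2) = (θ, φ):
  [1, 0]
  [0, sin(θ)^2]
ds^2 = g_{ij} dx^i dx^j; only the non-zero components contribute.
ds^2 = dθ^2 + sin(θ)^2 dφ^2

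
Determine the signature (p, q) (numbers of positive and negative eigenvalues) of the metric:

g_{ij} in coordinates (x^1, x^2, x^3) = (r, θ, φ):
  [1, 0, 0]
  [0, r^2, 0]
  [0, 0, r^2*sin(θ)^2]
The metric is diagonal, so its eigenvalues are the diagonal entries: 1, r^2, r^2*sin(θ)^2 (at a generic point, where coordinate-dependent entries are positive).
3 positive, 0 negative.
(3, 0) - Riemannian (positive definite)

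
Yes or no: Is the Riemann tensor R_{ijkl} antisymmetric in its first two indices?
R_{ijkl} = -R_{jikl} (follows from metric compatibility).
Yes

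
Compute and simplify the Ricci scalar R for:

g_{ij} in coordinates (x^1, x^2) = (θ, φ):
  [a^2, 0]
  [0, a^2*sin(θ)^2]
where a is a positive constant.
Non-zero Christoffel symbols (Γ^k_{ij} = Γ^k_{ji}):
Γ^θ_{φ φ} = -sin(2*θ)/2
Γ^φ_{θ φ} = 1/tan(θ)
Ricci tensor (R_{ij} = R^k_{ikj}): R_{θθ} = 1, R_{θφ} = 0, R_{φφ} = sin(θ)^2
Inverse metric: g^{θθ} = 1/a^2, g^{φφ} = 1/(a^2*sin(θ)^2)
R = g^{ij} R_{ij} = (1/a^2)(1) + (1/(a^2*sin(θ)^2))(sin(θ)^2) = 2/a^2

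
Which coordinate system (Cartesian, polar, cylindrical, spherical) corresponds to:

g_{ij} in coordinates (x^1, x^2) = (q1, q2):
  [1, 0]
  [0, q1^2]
The line element ds^2 = dq1^2 + q1^2 dq2^2 is dr^2 + r^2 dθ^2 with q1 = r, q2 = θ.
polar coordinates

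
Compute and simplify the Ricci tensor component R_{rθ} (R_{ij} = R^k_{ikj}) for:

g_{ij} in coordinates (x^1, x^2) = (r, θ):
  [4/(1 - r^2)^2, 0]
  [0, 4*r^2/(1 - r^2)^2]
Non-zero Christoffel symbols (Γ^k_{ij} = Γ^k_{ji}):
Γ^r_{r r} = 2*r/(1 - r^2)
Γ^r_{θ θ} = (r^3 + r)/(r^2 - 1)
Γ^θ_{r θ} = (-r^2 - 1)/(r^3 - r)
R^r_{r r θ} = 0 (a repeated index in an antisymmetric pair)
R^θ_{r θ θ} = 0 (a repeated index in an antisymmetric pair)
R_{rθ} = R^r_{r r θ} + R^θ_{r θ θ} = (0) + (0) = 0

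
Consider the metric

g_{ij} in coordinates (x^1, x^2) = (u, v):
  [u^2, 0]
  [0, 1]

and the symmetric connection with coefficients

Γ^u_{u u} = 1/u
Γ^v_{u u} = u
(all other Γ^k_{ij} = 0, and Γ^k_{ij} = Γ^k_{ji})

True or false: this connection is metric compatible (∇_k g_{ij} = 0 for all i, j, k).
Using ∇_k g_{ij} = ∂_k g_{ij} - Γ^m_{ki} g_{mj} - Γ^m_{kj} g_{im}:
∇_u g_{uv} = (0) - (u) - (0) = -u ≠ 0
So the connection is not metric compatible (it is not the Levi-Civita connection).
False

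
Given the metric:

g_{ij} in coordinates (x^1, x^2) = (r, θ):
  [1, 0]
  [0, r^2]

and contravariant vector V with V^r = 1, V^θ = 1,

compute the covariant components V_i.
V_i = g_{ij} V^j:
V_r = (1)(1) + (0)(1) = 1
V_θ = (0)(1) + (r^2)(1) = r^2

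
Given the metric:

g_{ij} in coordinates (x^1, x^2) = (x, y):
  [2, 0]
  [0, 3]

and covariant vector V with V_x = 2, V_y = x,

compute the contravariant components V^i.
Inverse metric (diagonal): g^{xx} = 1/2, g^{yy} = 1/3
V^i = g^{ij} V_j:
V^x = (1/2)(2) + (0)(x) = 1
V^y = (0)(2) + (1/3)(x) = x/3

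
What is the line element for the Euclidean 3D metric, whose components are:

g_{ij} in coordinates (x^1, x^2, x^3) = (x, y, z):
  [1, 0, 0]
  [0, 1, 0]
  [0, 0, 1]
ds^2 = g_{ij} dx^i dx^j; only the non-zero components contribute.
ds^2 = dx^2 + dy^2 + dz^2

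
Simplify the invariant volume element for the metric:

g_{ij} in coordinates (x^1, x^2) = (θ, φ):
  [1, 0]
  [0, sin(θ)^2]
det(g) = sin(θ)^2
√|det(g)| = sin(θ) (taking 0 < θ < π so that |sin(θ)| = sin(θ))
Volume element: dV = sin(θ) dθ dφ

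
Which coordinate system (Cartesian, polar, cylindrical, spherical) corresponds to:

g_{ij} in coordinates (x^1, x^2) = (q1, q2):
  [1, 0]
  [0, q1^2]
The line element ds^2 = dq1^2 + q1^2 dq2^2 is dr^2 + r^2 dθ^2 with q1 = r, q2 = θ.
polar coordinates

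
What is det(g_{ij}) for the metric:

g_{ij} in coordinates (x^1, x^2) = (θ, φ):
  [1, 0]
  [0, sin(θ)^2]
For a 2×2 metric: det(g) = g_{11}·g_{22} - g_{12}·g_{21}
= (1)·(sin(θ)^2) - (0)·(0)
= sin(θ)^2 - 0
det(g) = sin(θ)^2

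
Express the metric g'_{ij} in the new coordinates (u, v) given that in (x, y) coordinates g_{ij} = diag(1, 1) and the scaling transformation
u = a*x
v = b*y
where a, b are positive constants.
Invert the transformation: x = u/a, y = v/b
g'_{ij} = (∂x^k/∂x'^i)(∂x^l/∂x'^j) g_{kl}; with g_{kl} = δ_{kl} this is Σ_k (∂x^k/∂x'^i)(∂x^k/∂x'^j).
Jacobian: ∂x/∂u = 1/a, ∂x/∂v = 0, ∂y/∂u = 0, ∂y/∂v = 1/b
g'_{uu} = (1/a)(1/a) + (0)(0) = 1/a^2
g'_{uv} = (1/a)(0) + (0)(1/b) = 0
g'_{vv} = (0)(0) + (1/b)(1/b) = 1/b^2
g'_{ij} = diag(1/a^2, 1/b^2)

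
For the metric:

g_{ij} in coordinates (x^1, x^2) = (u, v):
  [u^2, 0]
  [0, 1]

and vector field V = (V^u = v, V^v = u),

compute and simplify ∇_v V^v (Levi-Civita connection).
Non-zero Christoffel symbols:
Γ^u_{u u} = 1/u
∇_v V^v = ∂_v V^v + Γ^v_{v j} V^j
  = (0) + (0)(v) + (0)(u)
  = 0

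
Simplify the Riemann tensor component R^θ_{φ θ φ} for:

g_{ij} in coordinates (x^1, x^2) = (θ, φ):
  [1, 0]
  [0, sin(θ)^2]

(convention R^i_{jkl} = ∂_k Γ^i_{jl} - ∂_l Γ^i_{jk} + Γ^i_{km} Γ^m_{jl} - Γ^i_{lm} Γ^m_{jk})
Non-zero Christoffel symbols (Γ^k_{ij} = Γ^k_{ji}):
Γ^θ_{φ φ} = -sin(2*θ)/2
Γ^φ_{θ φ} = 1/tan(θ)
R^θ_{φ θ φ} = ∂_θ Γ^θ_{φ φ} - ∂_φ Γ^θ_{φ θ} + Γ^θ_{θ m} Γ^m_{φ φ} - Γ^θ_{φ m} Γ^m_{φ θ}
  = (-cos(2*θ)) - (0) + (0) - (-cos(θ)^2) = sin(θ)^2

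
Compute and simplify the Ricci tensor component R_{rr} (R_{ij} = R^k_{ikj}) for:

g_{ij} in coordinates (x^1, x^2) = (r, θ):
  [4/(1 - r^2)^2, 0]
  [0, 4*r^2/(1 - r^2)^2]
Non-zero Christoffel symbols (Γ^k_{ij} = Γ^k_{ji}):
Γ^r_{r r} = 2*r/(1 - r^2)
Γ^r_{θ θ} = (r^3 + r)/(r^2 - 1)
Γ^θ_{r θ} = (-r^2 - 1)/(r^3 - r)
R^r_{r r r} = 0 (a repeated index in an antisymmetric pair)
R^θ_{r θ r} = ∂_θ Γ^θ_{r r} - ∂_r Γ^θ_{r θ} + Γ^θ_{θ m} Γ^m_{r r} - Γ^θ_{r m} Γ^m_{r θ}
  = (0) - ((r^4 + 4*r^2 - 1)/(r^3 - r)^2) + (2*(r^2 + 1)/(r^2 - 1)^2) - ((r^2 + 1)^2/(r^3 - r)^2) = -4/(r^2 - 1)^2
R_{rr} = R^r_{r r r} + R^θ_{r θ r} = (0) + (-4/(r^2 - 1)^2) = -4/(r^2 - 1)^2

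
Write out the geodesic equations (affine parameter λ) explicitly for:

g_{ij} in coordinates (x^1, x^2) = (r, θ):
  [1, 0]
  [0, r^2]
Geodesic equation: d^2x^k/dλ^2 + Γ^k_{ij} (dx^i/dλ)(dx^j/dλ) = 0.
Non-zero Christoffel symbols:
Γ^r_{θ θ} = -r
Γ^θ_{r θ} = 1/r
Substituting (the symmetric pair Γ^k_{ij}, Γ^k_{ji} combines into a factor 2):
d^2r/dλ^2 - r (dθ/dλ)^2 = 0
d^2θ/dλ^2 + (2/r) (dr/dλ)(dθ/dλ) = 0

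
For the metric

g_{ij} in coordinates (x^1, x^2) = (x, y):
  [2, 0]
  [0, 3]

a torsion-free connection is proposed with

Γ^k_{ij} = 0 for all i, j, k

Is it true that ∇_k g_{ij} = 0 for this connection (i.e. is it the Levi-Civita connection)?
Using ∇_k g_{ij} = ∂_k g_{ij} - Γ^m_{ki} g_{mj} - Γ^m_{kj} g_{im}:
e.g. ∇_y g_{xy} = (0) - (0) - (0) = 0
Every component ∇_k g_{ij} vanishes: the connection is metric compatible.
Yes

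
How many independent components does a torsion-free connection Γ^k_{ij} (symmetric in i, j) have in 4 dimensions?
Γ^k_{ij} has n choices for the upper index and n(n+1)/2 independent symmetric lower index pairs.
Total = 4 × 4×5/2 = 4 × 10 = 40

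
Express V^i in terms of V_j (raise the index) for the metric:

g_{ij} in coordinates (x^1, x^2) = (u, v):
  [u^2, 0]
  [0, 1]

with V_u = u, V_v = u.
Inverse metric (diagonal): g^{uu} = 1/u^2, g^{vv} = 1
V^i = g^{ij} V_j:
V^u = (1/u^2)(u) + (0)(u) = 1/u
V^v = (0)(u) + (1)(u) = u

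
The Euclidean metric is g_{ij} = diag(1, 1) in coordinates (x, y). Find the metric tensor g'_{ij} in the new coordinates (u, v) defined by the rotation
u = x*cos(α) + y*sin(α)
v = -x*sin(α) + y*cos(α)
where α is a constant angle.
Invert the transformation: x = u*cos(α) - v*sin(α), y = u*sin(α) + v*cos(α)
g'_{ij} = (∂x^k/∂x'^i)(∂x^l/∂x'^j) g_{kl}; with g_{kl} = δ_{kl} this is Σ_k (∂x^k/∂x'^i)(∂x^k/∂x'^j).
Jacobian: ∂x/∂u = cos(α), ∂x/∂v = -sin(α), ∂y/∂u = sin(α), ∂y/∂v = cos(α)
g'_{uu} = (cos(α))(cos(α)) + (sin(α))(sin(α)) = 1
g'_{uv} = (cos(α))(-sin(α)) + (sin(α))(cos(α)) = 0
g'_{vv} = (-sin(α))(-sin(α)) + (cos(α))(cos(α)) = 1
g'_{ij} = diag(1, 1)
The Euclidean metric is invariant under rotations.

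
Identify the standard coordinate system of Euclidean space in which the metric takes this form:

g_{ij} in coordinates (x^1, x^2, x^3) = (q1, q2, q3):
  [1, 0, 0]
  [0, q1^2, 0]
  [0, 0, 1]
The line element ds^2 = dq1^2 + q1^2 dq2^2 + dq3^2 is dr^2 + r^2 dθ^2 + dz^2 with q1 = r, q2 = θ, q3 = z.
cylindrical coordinates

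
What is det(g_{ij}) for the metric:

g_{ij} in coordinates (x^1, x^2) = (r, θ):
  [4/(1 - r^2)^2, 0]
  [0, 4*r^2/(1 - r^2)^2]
For a 2×2 metric: det(g) = g_{11}·g_{22} - g_{12}·g_{21}
= (4/(1 - r^2)^2)·(4*r^2/(1 - r^2)^2) - (0)·(0)
= 16*r^2/(1 - r^2)^4 - 0
det(g) = 16*r^2/(1 - r^2)^4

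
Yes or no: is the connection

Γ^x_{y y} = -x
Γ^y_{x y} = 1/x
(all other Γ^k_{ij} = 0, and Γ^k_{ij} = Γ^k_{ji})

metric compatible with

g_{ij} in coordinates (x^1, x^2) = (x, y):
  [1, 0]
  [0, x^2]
Using ∇_k g_{ij} = ∂_k g_{ij} - Γ^m_{ki} g_{mj} - Γ^m_{kj} g_{im}:
e.g. ∇_x g_{yy} = (2*x) - (x) - (x) = 0
Every component ∇_k g_{ij} vanishes: the connection is metric compatible.
Yes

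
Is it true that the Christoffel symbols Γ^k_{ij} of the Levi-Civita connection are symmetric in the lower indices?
The Levi-Civita connection is torsion-free, which is exactly Γ^k_{ij} = Γ^k_{ji}.
Yes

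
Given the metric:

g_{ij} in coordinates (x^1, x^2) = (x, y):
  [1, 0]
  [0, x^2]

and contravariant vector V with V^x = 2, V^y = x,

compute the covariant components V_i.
V_i = g_{ij} V^j:
V_x = (1)(2) + (0)(x) = 2
V_y = (0)(2) + (x^2)(x) = x^3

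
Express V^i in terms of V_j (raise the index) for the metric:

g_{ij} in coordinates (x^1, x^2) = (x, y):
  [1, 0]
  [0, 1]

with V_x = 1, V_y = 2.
Inverse metric (diagonal): g^{xx} = 1, g^{yy} = 1
V^i = g^{ij} V_j:
V^x = (1)(1) + (0)(2) = 1
V^y = (0)(1) + (1)(2) = 2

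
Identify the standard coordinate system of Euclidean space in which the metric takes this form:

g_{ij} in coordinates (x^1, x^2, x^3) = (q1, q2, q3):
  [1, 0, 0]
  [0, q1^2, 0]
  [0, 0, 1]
The line element ds^2 = dq1^2 + q1^2 dq2^2 + dq3^2 is dr^2 + r^2 dθ^2 + dz^2 with q1 = r, q2 = θ, q3 = z.
cylindrical coordinates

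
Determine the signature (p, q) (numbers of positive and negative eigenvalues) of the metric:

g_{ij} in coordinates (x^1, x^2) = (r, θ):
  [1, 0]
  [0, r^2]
The metric is diagonal, so its eigenvalues are the diagonal entries: 1, r^2 (at a generic point, where coordinate-dependent entries are positive).
2 positive, 0 negative.
(2, 0) - Riemannian (positive definite)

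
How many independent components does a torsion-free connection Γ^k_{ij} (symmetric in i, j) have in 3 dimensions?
Γ^k_{ij} has n choices for the upper index and n(n+1)/2 independent symmetric lower index pairs.
Total = 3 × 3×4/2 = 3 × 6 = 18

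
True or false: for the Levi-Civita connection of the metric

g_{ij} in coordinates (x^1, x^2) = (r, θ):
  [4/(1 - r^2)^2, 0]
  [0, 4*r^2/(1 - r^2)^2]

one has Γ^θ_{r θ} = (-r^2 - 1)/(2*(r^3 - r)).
Γ^θ_{r θ} = (1/2) g^{θθ} (∂_r g_{θθ} + ∂_θ g_{θr} - ∂_θ g_{rθ}) = (1/2)((1 - r^2)^2/(4*r^2))((-8*(r^3 + r)/(r^2 - 1)^3) + (0) - (0)) = (-r^2 - 1)/(r^3 - r)
This differs from the proposed value (-r^2 - 1)/(2*(r^3 - r)).
False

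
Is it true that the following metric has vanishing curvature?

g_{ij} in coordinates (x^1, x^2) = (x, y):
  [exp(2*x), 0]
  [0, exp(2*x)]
Non-zero Christoffel symbols:
Γ^x_{x x} = 1
Γ^x_{y y} = -1
Γ^y_{x y} = 1
Ricci tensor: R_{xx} = 0, R_{xy} = 0, R_{yy} = 0
All R_{ij} vanish; in 2 dimensions the Riemann tensor is fully determined by the Ricci tensor, so R^i_{jkl} = 0: the metric is flat (curvilinear coordinates on flat space).
Yes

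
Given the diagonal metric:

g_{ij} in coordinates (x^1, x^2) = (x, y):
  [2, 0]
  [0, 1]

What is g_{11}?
With x^1 = x, x^2 = y, g_{11} = g_{xx} is the row-1, column-1 entry of the matrix.
g_{11} = 2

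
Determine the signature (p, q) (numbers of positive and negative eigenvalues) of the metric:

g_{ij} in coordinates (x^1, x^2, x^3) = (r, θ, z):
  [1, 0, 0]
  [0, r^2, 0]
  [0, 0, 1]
The metric is diagonal, so its eigenvalues are the diagonal entries: 1, r^2, 1 (at a generic point, where coordinate-dependent entries are positive).
3 positive, 0 negative.
(3, 0) - Riemannian (positive definite)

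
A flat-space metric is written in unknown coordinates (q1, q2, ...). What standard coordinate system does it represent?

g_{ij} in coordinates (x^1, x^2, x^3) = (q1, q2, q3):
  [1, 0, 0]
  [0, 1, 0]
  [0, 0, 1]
All components are constant and the metric is the identity, i.e. orthonormal rectilinear coordinates.
Cartesian (3D) coordinates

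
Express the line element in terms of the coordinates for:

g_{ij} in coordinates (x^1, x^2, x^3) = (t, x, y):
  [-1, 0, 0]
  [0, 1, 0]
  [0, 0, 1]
ds^2 = g_{ij} dx^i dx^j; only the non-zero components contribute.
ds^2 = -dt^2 + dx^2 + dy^2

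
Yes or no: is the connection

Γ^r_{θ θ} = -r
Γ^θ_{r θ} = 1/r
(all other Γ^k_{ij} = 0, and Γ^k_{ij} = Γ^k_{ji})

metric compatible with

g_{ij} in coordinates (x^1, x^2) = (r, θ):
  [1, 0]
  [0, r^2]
Using ∇_k g_{ij} = ∂_k g_{ij} - Γ^m_{ki} g_{mj} - Γ^m_{kj} g_{im}:
e.g. ∇_r g_{θθ} = (2*r) - (r) - (r) = 0
Every component ∇_k g_{ij} vanishes: the connection is metric compatible.
Yes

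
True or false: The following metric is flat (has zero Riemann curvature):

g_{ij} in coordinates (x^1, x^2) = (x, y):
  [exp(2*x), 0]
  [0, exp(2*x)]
Non-zero Christoffel symbols:
Γ^x_{x x} = 1
Γ^x_{y y} = -1
Γ^y_{x y} = 1
Ricci tensor: R_{xx} = 0, R_{xy} = 0, R_{yy} = 0
All R_{ij} vanish; in 2 dimensions the Riemann tensor is fully determined by the Ricci tensor, so R^i_{jkl} = 0: the metric is flat (curvilinear coordinates on flat space).
True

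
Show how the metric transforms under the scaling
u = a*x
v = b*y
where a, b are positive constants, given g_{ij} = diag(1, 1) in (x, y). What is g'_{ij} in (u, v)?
Invert the transformation: x = u/a, y = v/b
g'_{ij} = (∂x^k/∂x'^i)(∂x^l/∂x'^j) g_{kl}; with g_{kl} = δ_{kl} this is Σ_k (∂x^k/∂x'^i)(∂x^k/∂x'^j).
Jacobian: ∂x/∂u = 1/a, ∂x/∂v = 0, ∂y/∂u = 0, ∂y/∂v = 1/b
g'_{uu} = (1/a)(1/a) + (0)(0) = 1/a^2
g'_{uv} = (1/a)(0) + (0)(1/b) = 0
g'_{vv} = (0)(0) + (1/b)(1/b) = 1/b^2
g'_{ij} = diag(1/a^2, 1/b^2)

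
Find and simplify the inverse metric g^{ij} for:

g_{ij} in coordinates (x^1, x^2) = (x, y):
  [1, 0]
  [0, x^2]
The metric is diagonal, so g^{ij} is diagonal with entries 1/g_{ii}: diag(1, 1/(x^2)).
g^{ij}:
  [1, 0]
  [0, 1/x^2]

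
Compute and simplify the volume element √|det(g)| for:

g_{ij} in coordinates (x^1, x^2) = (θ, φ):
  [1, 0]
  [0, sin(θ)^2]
det(g) = sin(θ)^2
√|det(g)| = sin(θ) (taking 0 < θ < π so that |sin(θ)| = sin(θ))
Volume element: dV = sin(θ) dθ dφ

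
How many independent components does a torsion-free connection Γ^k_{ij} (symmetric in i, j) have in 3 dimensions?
Γ^k_{ij} has n choices for the upper index and n(n+1)/2 independent symmetric lower index pairs.
Total = 3 × 3×4/2 = 3 × 6 = 18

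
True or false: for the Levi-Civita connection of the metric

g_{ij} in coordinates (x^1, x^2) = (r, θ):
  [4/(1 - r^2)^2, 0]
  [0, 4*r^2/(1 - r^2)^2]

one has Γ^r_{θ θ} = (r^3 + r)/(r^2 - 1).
Γ^r_{θ θ} = (1/2) g^{rr} (∂_θ g_{rθ} + ∂_θ g_{rθ} - ∂_r g_{θθ}) = (1/2)((1 - r^2)^2/4)((0) + (0) - (-8*(r^3 + r)/(r^2 - 1)^3)) = (r^3 + r)/(r^2 - 1)
This equals the proposed value (r^3 + r)/(r^2 - 1).
True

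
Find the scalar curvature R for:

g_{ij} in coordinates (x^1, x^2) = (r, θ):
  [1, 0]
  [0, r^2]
Non-zero Christoffel symbols (Γ^k_{ij} = Γ^k_{ji}):
Γ^r_{θ θ} = -r
Γ^θ_{r θ} = 1/r
Ricci tensor (R_{ij} = R^k_{ikj}): R_{rr} = 0, R_{rθ} = 0, R_{θθ} = 0
Inverse metric: g^{rr} = 1, g^{θθ} = 1/r^2
R = g^{ij} R_{ij} = (1)(0) + (1/r^2)(0) = 0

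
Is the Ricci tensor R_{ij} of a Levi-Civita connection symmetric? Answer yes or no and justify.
R_{ij} = R^k_{ikj}; the pair symmetry R_{kilj} = R_{ljki} gives R_{ij} = R_{ji}.
Yes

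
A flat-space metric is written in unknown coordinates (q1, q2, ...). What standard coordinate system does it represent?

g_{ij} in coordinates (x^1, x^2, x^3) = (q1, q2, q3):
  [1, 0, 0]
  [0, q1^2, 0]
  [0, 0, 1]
The line element ds^2 = dq1^2 + q1^2 dq2^2 + dq3^2 is dr^2 + r^2 dθ^2 + dz^2 with q1 = r, q2 = θ, q3 = z.
cylindrical coordinates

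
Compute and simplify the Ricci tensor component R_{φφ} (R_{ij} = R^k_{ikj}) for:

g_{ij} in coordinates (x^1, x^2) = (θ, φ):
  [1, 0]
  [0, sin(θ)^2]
Non-zero Christoffel symbols (Γ^k_{ij} = Γ^k_{ji}):
Γ^θ_{φ φ} = -sin(2*θ)/2
Γ^φ_{θ φ} = 1/tan(θ)
R^θ_{φ θ φ} = ∂_θ Γ^θ_{φ φ} - ∂_φ Γ^θ_{φ θ} + Γ^θ_{θ m} Γ^m_{φ φ} - Γ^θ_{φ m} Γ^m_{φ θ}
  = (-cos(2*θ)) - (0) + (0) - (-cos(θ)^2) = sin(θ)^2
R^φ_{φ φ φ} = 0 (a repeated index in an antisymmetric pair)
R_{φφ} = R^θ_{φ θ φ} + R^φ_{φ φ φ} = (sin(θ)^2) + (0) = sin(θ)^2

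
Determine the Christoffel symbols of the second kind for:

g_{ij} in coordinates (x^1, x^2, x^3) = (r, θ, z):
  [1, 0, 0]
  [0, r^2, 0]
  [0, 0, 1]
Using Γ^k_{ij} = (1/2) g^{km} (∂_i g_{mj} + ∂_j g_{mi} - ∂_m g_{ij}); the metric is diagonal, so only the m = k term contributes.
Non-zero symbols (using the symmetry Γ^k_{ij} = Γ^k_{ji}):
Γ^r_{θ θ} = (1/2) g^{rr} (∂_θ g_{rθ} + ∂_θ g_{rθ} - ∂_r g_{θθ}) = (1/2)(1)((0) + (0) - (2*r)) = -r
Γ^θ_{r θ} = (1/2) g^{θθ} (∂_r g_{θθ} + ∂_θ g_{θr} - ∂_θ g_{rθ}) = (1/2)(1/r^2)((2*r) + (0) - (0)) = 1/r
All other Christoffel symbols are zero.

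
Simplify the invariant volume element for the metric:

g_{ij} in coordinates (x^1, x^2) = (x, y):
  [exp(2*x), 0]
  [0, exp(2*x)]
det(g) = exp(4*x)
√|det(g)| = exp(2*x)
Volume element: dV = exp(2*x) dx dy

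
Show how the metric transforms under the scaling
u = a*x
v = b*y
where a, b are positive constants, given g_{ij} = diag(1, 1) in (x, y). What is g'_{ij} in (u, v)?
Invert the transformation: x = u/a, y = v/b
g'_{ij} = (∂x^k/∂x'^i)(∂x^l/∂x'^j) g_{kl}; with g_{kl} = δ_{kl} this is Σ_k (∂x^k/∂x'^i)(∂x^k/∂x'^j).
Jacobian: ∂x/∂u = 1/a, ∂x/∂v = 0, ∂y/∂u = 0, ∂y/∂v = 1/b
g'_{uu} = (1/a)(1/a) + (0)(0) = 1/a^2
g'_{uv} = (1/a)(0) + (0)(1/b) = 0
g'_{vv} = (0)(0) + (1/b)(1/b) = 1/b^2
g'_{ij} = diag(1/a^2, 1/b^2)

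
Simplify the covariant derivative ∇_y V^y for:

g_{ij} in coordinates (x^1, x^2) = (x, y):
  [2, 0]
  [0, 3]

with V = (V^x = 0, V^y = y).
All Christoffel symbols are zero.
∇_y V^y = ∂_y V^y + Γ^y_{y j} V^j
  = (1) + (0)(0) + (0)(y)
  = 1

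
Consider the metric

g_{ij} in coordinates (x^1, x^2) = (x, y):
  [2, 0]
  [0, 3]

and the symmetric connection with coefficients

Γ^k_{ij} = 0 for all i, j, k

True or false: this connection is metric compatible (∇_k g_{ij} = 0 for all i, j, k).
Using ∇_k g_{ij} = ∂_k g_{ij} - Γ^m_{ki} g_{mj} - Γ^m_{kj} g_{im}:
e.g. ∇_y g_{yy} = (0) - (0) - (0) = 0
Every component ∇_k g_{ij} vanishes: the connection is metric compatible.
True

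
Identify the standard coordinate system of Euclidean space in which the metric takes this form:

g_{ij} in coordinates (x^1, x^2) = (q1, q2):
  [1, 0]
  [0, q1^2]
The line element ds^2 = dq1^2 + q1^2 dq2^2 is dr^2 + r^2 dθ^2 with q1 = r, q2 = θ.
polar coordinates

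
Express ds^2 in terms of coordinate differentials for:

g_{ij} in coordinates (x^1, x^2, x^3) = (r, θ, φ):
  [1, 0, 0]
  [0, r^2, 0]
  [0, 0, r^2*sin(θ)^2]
ds^2 = g_{ij} dx^i dx^j; only the non-zero components contribute.
ds^2 = dr^2 + r^2 dθ^2 + r^2*sin(θ)^2 dφ^2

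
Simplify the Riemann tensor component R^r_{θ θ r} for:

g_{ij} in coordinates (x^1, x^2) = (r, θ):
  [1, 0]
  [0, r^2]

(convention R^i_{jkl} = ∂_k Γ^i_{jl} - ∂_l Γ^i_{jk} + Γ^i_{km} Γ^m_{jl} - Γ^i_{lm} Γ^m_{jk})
Non-zero Christoffel symbols (Γ^k_{ij} = Γ^k_{ji}):
Γ^r_{θ θ} = -r
Γ^θ_{r θ} = 1/r
R^r_{θ θ r} = ∂_θ Γ^r_{θ r} - ∂_r Γ^r_{θ θ} + Γ^r_{θ m} Γ^m_{θ r} - Γ^r_{r m} Γ^m_{θ θ}
  = (0) - (-1) + (-1) - (0) = 0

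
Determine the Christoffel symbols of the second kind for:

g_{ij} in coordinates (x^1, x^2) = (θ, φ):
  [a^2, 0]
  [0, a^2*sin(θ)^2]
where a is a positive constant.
Using Γ^k_{ij} = (1/2) g^{km} (∂_i g_{mj} + ∂_j g_{mi} - ∂_m g_{ij}); the metric is diagonal, so only the m = k term contributes.
Non-zero symbols (using the symmetry Γ^k_{ij} = Γ^k_{ji}):
Γ^θ_{φ φ} = (1/2) g^{θθ} (∂_φ g_{θφ} + ∂_φ g_{θφ} - ∂_θ g_{φφ}) = (1/2)(1/a^2)((0) + (0) - (a^2*sin(2*θ))) = -sin(2*θ)/2
Γ^φ_{θ φ} = (1/2) g^{φφ} (∂_θ g_{φφ} + ∂_φ g_{φθ} - ∂_φ g_{θφ}) = (1/2)(1/(a^2*sin(θ)^2))((a^2*sin(2*θ)) + (0) - (0)) = 1/tan(θ)
All other Christoffel symbols are zero.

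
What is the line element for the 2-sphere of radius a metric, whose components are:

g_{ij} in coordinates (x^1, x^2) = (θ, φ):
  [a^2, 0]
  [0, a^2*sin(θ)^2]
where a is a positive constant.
ds^2 = g_{ij} dx^i dx^j; only the non-zero components contribute.
ds^2 = a^2 dθ^2 + a^2*sin(θ)^2 dφ^2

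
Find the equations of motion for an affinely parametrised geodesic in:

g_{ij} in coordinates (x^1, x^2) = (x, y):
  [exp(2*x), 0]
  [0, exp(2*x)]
Geodesic equation: d^2x^k/dλ^2 + Γ^k_{ij} (dx^i/dλ)(dx^j/dλ) = 0.
Non-zero Christoffel symbols:
Γ^x_{x x} = 1
Γ^x_{y y} = -1
Γ^y_{x y} = 1
Substituting (the symmetric pair Γ^k_{ij}, Γ^k_{ji} combines into a factor 2):
d^2x/dλ^2 + (dx/dλ)^2 - (dy/dλ)^2 = 0
d^2y/dλ^2 + 2 (dx/dλ)(dy/dλ) = 0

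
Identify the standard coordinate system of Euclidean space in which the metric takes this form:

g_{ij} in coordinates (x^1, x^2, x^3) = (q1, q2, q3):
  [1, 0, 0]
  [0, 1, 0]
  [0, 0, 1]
All components are constant and the metric is the identity, i.e. orthonormal rectilinear coordinates.
Cartesian (3D) coordinates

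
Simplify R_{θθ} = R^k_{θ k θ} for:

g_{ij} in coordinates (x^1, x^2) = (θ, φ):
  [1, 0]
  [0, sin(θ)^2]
Non-zero Christoffel symbols (Γ^k_{ij} = Γ^k_{ji}):
Γ^θ_{φ φ} = -sin(2*θ)/2
Γ^φ_{θ φ} = 1/tan(θ)
R^θ_{θ θ θ} = 0 (a repeated index in an antisymmetric pair)
R^φ_{θ φ θ} = ∂_φ Γ^φ_{θ θ} - ∂_θ Γ^φ_{θ φ} + Γ^φ_{φ m} Γ^m_{θ θ} - Γ^φ_{θ m} Γ^m_{θ φ}
  = (0) - (-1/sin(θ)^2) + (0) - (1/tan(θ)^2) = 1
R_{θθ} = R^θ_{θ θ θ} + R^φ_{θ φ θ} = (0) + (1) = 1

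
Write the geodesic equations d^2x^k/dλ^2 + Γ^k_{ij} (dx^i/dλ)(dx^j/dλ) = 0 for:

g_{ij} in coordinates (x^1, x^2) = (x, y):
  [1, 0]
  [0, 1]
Geodesic equation: d^2x^k/dλ^2 + Γ^k_{ij} (dx^i/dλ)(dx^j/dλ) = 0.
All Christoffel symbols vanish, so the geodesics are straight lines:
d^2x/dλ^2 = 0
d^2y/dλ^2 = 0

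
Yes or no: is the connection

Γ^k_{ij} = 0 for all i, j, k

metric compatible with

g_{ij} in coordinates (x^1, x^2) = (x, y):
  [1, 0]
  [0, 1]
Using ∇_k g_{ij} = ∂_k g_{ij} - Γ^m_{ki} g_{mj} - Γ^m_{kj} g_{im}:
e.g. ∇_x g_{xy} = (0) - (0) - (0) = 0
Every component ∇_k g_{ij} vanishes: the connection is metric compatible.
Yes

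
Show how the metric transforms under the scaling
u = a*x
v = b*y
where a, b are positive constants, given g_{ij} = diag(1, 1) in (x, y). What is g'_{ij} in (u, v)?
Invert the transformation: x = u/a, y = v/b
g'_{ij} = (∂x^k/∂x'^i)(∂x^l/∂x'^j) g_{kl}; with g_{kl} = δ_{kl} this is Σ_k (∂x^k/∂x'^i)(∂x^k/∂x'^j).
Jacobian: ∂x/∂u = 1/a, ∂x/∂v = 0, ∂y/∂u = 0, ∂y/∂v = 1/b
g'_{uu} = (1/a)(1/a) + (0)(0) = 1/a^2
g'_{uv} = (1/a)(0) + (0)(1/b) = 0
g'_{vv} = (0)(0) + (1/b)(1/b) = 1/b^2
g'_{ij} = diag(1/a^2, 1/b^2)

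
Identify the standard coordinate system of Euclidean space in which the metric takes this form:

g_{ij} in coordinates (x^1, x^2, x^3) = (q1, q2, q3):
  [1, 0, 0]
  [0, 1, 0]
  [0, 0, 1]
All components are constant and the metric is the identity, i.e. orthonormal rectilinear coordinates.
Cartesian (3D) coordinates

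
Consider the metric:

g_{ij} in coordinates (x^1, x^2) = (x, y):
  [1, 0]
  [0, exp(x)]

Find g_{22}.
With x^1 = x, x^2 = y, g_{22} = g_{yy} is the row-2, column-2 entry of the matrix.
g_{22} = exp(x)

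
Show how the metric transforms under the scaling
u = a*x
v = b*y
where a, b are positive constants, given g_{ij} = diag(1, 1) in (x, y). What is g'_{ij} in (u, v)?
Invert the transformation: x = u/a, y = v/b
g'_{ij} = (∂x^k/∂x'^i)(∂x^l/∂x'^j) g_{kl}; with g_{kl} = δ_{kl} this is Σ_k (∂x^k/∂x'^i)(∂x^k/∂x'^j).
Jacobian: ∂x/∂u = 1/a, ∂x/∂v = 0, ∂y/∂u = 0, ∂y/∂v = 1/b
g'_{uu} = (1/a)(1/a) + (0)(0) = 1/a^2
g'_{uv} = (1/a)(0) + (0)(1/b) = 0
g'_{vv} = (0)(0) + (1/b)(1/b) = 1/b^2
g'_{ij} = diag(1/a^2, 1/b^2)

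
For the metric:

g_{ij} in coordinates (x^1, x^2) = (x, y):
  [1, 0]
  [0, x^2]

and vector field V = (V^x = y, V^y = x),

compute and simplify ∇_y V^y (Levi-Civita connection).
Non-zero Christoffel symbols:
Γ^x_{y y} = -x
Γ^y_{x y} = 1/x
∇_y V^y = ∂_y V^y + Γ^y_{y j} V^j
  = (0) + (1/x)(y) + (0)(x)
  = y/x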